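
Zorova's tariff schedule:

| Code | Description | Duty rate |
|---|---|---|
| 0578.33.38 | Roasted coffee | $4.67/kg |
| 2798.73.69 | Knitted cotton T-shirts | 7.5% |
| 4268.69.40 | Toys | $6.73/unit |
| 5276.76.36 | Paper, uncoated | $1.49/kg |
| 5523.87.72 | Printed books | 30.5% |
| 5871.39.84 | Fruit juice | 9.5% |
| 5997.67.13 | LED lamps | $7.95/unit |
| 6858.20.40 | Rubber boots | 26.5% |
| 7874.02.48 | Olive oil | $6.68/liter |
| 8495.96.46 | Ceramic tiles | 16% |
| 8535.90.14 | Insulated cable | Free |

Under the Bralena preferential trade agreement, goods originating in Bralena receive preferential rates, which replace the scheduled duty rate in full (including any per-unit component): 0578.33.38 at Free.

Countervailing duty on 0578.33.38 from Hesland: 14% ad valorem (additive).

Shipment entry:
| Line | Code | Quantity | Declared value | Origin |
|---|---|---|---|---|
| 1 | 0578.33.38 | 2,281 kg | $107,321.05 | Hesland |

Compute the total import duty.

$25,677.22

Line 1 (0578.33.38, Hesland, 2,281 kg, $107,321.05):
Base rate for 0578.33.38 is $4.67/kg.
0578.33.38 has an FTA preferential rate, but origin Hesland is not Bralena; base rate stands.
Additional duty on 0578.33.38 from Hesland: +14% ad valorem. Applied ad valorem rate = 14%.
Duty = $107,321.05 × 14% + 2,281 × $4.67 = $25,677.22.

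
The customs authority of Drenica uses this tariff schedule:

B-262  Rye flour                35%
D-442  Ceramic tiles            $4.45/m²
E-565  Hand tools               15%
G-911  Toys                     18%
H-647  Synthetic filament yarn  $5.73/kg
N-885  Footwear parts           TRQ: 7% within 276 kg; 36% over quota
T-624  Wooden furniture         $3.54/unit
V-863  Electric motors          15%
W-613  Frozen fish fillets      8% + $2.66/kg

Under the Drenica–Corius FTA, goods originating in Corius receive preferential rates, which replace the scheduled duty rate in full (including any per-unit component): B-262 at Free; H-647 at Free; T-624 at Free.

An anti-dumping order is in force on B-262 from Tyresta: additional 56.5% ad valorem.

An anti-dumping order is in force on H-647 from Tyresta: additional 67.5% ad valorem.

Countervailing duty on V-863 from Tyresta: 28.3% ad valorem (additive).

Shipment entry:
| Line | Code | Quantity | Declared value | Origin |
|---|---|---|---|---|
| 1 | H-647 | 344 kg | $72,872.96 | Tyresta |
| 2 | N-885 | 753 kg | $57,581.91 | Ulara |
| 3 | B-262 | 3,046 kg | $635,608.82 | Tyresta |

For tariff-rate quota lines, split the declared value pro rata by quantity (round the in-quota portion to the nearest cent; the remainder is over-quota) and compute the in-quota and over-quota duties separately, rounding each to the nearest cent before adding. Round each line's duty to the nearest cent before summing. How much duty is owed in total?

$647,351.27

Line 1 (H-647, Tyresta, 344 kg, $72,872.96):
Base rate for H-647 is $5.73/kg.
H-647 has an FTA preferential rate, but origin Tyresta is not Corius; base rate stands.
Additional duty on H-647 from Tyresta: +67.5% ad valorem. Applied ad valorem rate = 67.5%.
Duty = $72,872.96 × 67.5% + 344 × $5.73 = $51,160.37.
Line 2 (N-885, Ulara, 753 kg, $57,581.91):
Code N-885 is under a tariff-rate quota (threshold 276 kg). In-quota: 276 kg at 7%; over-quota: 477 kg at 36%.
Pro-rata value split: in-quota = $57,581.91 × 276/753 = $21,105.72; over-quota = $57,581.91 − $21,105.72 = $36,476.19.
In-quota duty = $21,105.72 × 7% = $1,477.40. Over-quota duty = $36,476.19 × 36% = $13,131.43.
Line duty = $1,477.40 + $13,131.43 = $14,608.83.
Line 3 (B-262, Tyresta, 3,046 kg, $635,608.82):
Base rate for B-262 is 35%.
B-262 has an FTA preferential rate, but origin Tyresta is not Corius; base rate stands.
Additional duty on B-262 from Tyresta: +56.5%. Applied ad valorem rate: 35% + 56.5% = 91.5%.
Duty = $635,608.82 × 91.5% = $581,582.07.
Total = $51,160.37 + $14,608.83 + $581,582.07 = $647,351.27.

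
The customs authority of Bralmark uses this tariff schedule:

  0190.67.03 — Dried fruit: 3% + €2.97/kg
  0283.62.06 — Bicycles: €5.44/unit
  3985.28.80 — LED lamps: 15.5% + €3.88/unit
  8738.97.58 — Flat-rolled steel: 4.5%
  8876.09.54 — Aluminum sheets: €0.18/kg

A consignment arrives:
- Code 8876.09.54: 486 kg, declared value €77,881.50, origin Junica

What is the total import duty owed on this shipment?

Line 1 (8876.09.54, Junica, 486 kg, €77,881.50):
Base rate for 8876.09.54 is €0.18/kg.
Duty = 486 × €0.18 = €87.48.

€87.48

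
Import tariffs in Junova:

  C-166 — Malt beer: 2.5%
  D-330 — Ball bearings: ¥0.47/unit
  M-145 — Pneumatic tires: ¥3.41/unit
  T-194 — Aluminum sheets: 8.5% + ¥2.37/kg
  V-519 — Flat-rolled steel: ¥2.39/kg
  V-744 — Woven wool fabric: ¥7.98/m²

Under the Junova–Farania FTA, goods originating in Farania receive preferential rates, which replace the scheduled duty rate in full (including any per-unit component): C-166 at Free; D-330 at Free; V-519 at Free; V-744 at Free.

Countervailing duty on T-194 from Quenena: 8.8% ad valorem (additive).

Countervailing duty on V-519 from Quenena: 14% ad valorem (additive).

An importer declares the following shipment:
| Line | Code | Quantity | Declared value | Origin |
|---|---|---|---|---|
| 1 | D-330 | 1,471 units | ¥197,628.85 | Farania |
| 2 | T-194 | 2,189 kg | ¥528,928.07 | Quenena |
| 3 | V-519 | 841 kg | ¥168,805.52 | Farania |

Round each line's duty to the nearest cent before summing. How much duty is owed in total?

¥96,692.49

Line 1 (D-330, Farania, 1,471 units, ¥197,628.85):
Base rate for D-330 is ¥0.47/unit.
Origin Farania qualifies under the Junova–Farania agreement and D-330 is covered: preferential rate Free applies instead.
Duty = ¥197,628.85 × 0% = ¥0.00.
Line 2 (T-194, Quenena, 2,189 kg, ¥528,928.07):
Base rate for T-194 is 8.5% + ¥2.37/kg.
Additional duty on T-194 from Quenena: +8.8%. Applied ad valorem rate: 8.5% + 8.8% = 17.3%.
Duty = ¥528,928.07 × 17.3% + 2,189 × ¥2.37 = ¥96,692.49.
Line 3 (V-519, Farania, 841 kg, ¥168,805.52):
Base rate for V-519 is ¥2.39/kg.
Origin Farania qualifies under the Junova–Farania agreement and V-519 is covered: preferential rate Free applies instead.
The additional-duty order on V-519 targets Quenena, not Farania; it does not apply.
Duty = ¥168,805.52 × 0% = ¥0.00.
Total = ¥0.00 + ¥96,692.49 + ¥0.00 = ¥96,692.49.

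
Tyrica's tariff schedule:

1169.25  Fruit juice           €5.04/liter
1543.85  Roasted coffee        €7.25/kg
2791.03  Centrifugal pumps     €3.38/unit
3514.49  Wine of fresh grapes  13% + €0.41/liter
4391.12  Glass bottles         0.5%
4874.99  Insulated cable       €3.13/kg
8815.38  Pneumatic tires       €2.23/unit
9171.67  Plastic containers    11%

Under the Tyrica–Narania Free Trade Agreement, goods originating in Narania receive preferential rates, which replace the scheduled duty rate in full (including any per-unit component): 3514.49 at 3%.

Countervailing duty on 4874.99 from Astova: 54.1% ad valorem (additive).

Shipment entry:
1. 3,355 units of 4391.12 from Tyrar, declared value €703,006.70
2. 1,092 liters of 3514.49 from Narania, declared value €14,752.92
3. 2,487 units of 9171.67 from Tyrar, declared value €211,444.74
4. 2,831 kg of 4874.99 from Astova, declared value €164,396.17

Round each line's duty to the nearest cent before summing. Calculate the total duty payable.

Line 1 (4391.12, Tyrar, 3,355 units, €703,006.70):
Base rate for 4391.12 is 0.5%.
Duty = €703,006.70 × 0.5% = €3,515.03.
Line 2 (3514.49, Narania, 1,092 liters, €14,752.92):
Base rate for 3514.49 is 13% + €0.41/liter.
Origin Narania qualifies under the Tyrica–Narania agreement and 3514.49 is covered: preferential rate 3% applies instead.
Duty = €14,752.92 × 3% = €442.59.
Line 3 (9171.67, Tyrar, 2,487 units, €211,444.74):
Base rate for 9171.67 is 11%.
Duty = €211,444.74 × 11% = €23,258.92.
Line 4 (4874.99, Astova, 2,831 kg, €164,396.17):
Base rate for 4874.99 is €3.13/kg.
Additional duty on 4874.99 from Astova: +54.1% ad valorem. Applied ad valorem rate = 54.1%.
Duty = €164,396.17 × 54.1% + 2,831 × €3.13 = €97,799.36.
Total = €3,515.03 + €442.59 + €23,258.92 + €97,799.36 = €125,015.90.

€125,015.90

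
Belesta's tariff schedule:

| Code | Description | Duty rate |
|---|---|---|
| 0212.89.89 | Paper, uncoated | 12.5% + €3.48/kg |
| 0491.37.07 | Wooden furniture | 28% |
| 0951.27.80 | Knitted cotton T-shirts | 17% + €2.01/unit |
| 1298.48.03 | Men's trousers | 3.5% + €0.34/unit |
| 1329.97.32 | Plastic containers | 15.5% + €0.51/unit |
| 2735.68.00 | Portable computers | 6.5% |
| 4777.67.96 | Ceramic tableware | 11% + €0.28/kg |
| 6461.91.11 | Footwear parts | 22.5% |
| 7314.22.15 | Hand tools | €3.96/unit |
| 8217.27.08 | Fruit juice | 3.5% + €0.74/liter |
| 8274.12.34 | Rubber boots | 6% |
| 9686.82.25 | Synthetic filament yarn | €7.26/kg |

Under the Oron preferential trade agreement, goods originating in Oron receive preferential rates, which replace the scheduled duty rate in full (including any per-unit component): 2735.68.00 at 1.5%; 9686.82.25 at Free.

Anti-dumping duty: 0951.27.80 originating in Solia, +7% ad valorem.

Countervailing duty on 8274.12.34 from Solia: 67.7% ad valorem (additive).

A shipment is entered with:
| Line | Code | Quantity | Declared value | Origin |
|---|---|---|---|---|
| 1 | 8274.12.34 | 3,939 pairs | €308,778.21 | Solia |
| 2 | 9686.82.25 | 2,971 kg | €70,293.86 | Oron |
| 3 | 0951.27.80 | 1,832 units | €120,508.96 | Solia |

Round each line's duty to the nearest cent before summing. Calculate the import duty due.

€260,174.01

Line 1 (8274.12.34, Solia, 3,939 pairs, €308,778.21):
Base rate for 8274.12.34 is 6%.
Additional duty on 8274.12.34 from Solia: +67.7%. Applied ad valorem rate: 6% + 67.7% = 73.7%.
Duty = €308,778.21 × 73.7% = €227,569.54.
Line 2 (9686.82.25, Oron, 2,971 kg, €70,293.86):
Base rate for 9686.82.25 is €7.26/kg.
Origin Oron qualifies under the Belesta–Oron agreement and 9686.82.25 is covered: preferential rate Free applies instead.
Duty = €70,293.86 × 0% = €0.00.
Line 3 (0951.27.80, Solia, 1,832 units, €120,508.96):
Base rate for 0951.27.80 is 17% + €2.01/unit.
Additional duty on 0951.27.80 from Solia: +7%. Applied ad valorem rate: 17% + 7% = 24%.
Duty = €120,508.96 × 24% + 1,832 × €2.01 = €32,604.47.
Total = €227,569.54 + €0.00 + €32,604.47 = €260,174.01.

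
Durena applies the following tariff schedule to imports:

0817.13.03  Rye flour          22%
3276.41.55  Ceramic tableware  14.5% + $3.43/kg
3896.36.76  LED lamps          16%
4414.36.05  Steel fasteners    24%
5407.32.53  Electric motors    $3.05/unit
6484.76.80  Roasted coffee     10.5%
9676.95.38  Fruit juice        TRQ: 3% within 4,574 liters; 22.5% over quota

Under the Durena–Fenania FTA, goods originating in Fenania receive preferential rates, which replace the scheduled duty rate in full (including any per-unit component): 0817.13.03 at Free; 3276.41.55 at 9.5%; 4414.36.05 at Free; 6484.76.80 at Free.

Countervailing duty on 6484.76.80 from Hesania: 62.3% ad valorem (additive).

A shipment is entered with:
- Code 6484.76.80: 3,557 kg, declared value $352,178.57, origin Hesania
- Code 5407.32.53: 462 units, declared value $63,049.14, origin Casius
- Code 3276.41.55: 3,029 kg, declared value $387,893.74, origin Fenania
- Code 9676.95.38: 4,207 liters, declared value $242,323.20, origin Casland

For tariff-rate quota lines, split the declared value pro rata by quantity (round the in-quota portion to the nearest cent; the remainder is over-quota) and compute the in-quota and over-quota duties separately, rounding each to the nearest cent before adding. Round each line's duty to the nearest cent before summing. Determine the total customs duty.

Line 1 (6484.76.80, Hesania, 3,557 kg, $352,178.57):
Base rate for 6484.76.80 is 10.5%.
6484.76.80 has an FTA preferential rate, but origin Hesania is not Fenania; base rate stands.
Additional duty on 6484.76.80 from Hesania: +62.3%. Applied ad valorem rate: 10.5% + 62.3% = 72.8%.
Duty = $352,178.57 × 72.8% = $256,386.00.
Line 2 (5407.32.53, Casius, 462 units, $63,049.14):
Base rate for 5407.32.53 is $3.05/unit.
Duty = 462 × $3.05 = $1,409.10.
Line 3 (3276.41.55, Fenania, 3,029 kg, $387,893.74):
Base rate for 3276.41.55 is 14.5% + $3.43/kg.
Origin Fenania qualifies under the Durena–Fenania agreement and 3276.41.55 is covered: preferential rate 9.5% applies instead.
Duty = $387,893.74 × 9.5% = $36,849.91.
Line 4 (9676.95.38, Casland, 4,207 liters, $242,323.20):
Code 9676.95.38 is under a tariff-rate quota (threshold 4,574 liters). Quantity 4,207 liters is within the quota, so the in-quota rate 3% applies to the full value.
Duty = $242,323.20 × 3% = $7,269.70.
Total = $256,386.00 + $1,409.10 + $36,849.91 + $7,269.70 = $301,914.71.

$301,914.71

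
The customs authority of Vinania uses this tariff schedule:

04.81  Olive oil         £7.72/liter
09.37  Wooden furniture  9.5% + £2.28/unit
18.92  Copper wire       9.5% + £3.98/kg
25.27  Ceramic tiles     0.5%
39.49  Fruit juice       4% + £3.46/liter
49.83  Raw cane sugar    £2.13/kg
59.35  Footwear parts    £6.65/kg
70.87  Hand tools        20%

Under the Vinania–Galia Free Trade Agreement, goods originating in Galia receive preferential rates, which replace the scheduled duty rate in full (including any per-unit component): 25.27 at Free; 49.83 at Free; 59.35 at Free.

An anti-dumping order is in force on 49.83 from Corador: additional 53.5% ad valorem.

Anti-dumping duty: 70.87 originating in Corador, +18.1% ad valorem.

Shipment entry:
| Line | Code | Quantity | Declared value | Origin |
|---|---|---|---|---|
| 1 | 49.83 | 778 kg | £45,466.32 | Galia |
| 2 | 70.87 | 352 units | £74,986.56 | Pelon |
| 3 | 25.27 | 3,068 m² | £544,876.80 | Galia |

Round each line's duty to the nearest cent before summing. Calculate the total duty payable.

Line 1 (49.83, Galia, 778 kg, £45,466.32):
Base rate for 49.83 is £2.13/kg.
Origin Galia qualifies under the Vinania–Galia agreement and 49.83 is covered: preferential rate Free applies instead.
The additional-duty order on 49.83 targets Corador, not Galia; it does not apply.
Duty = £45,466.32 × 0% = £0.00.
Line 2 (70.87, Pelon, 352 units, £74,986.56):
Base rate for 70.87 is 20%.
The additional-duty order on 70.87 targets Corador, not Pelon; it does not apply.
Duty = £74,986.56 × 20% = £14,997.31.
Line 3 (25.27, Galia, 3,068 m², £544,876.80):
Base rate for 25.27 is 0.5%.
Origin Galia qualifies under the Vinania–Galia agreement and 25.27 is covered: preferential rate Free applies instead.
Duty = £544,876.80 × 0% = £0.00.
Total = £0.00 + £14,997.31 + £0.00 = £14,997.31.

£14,997.31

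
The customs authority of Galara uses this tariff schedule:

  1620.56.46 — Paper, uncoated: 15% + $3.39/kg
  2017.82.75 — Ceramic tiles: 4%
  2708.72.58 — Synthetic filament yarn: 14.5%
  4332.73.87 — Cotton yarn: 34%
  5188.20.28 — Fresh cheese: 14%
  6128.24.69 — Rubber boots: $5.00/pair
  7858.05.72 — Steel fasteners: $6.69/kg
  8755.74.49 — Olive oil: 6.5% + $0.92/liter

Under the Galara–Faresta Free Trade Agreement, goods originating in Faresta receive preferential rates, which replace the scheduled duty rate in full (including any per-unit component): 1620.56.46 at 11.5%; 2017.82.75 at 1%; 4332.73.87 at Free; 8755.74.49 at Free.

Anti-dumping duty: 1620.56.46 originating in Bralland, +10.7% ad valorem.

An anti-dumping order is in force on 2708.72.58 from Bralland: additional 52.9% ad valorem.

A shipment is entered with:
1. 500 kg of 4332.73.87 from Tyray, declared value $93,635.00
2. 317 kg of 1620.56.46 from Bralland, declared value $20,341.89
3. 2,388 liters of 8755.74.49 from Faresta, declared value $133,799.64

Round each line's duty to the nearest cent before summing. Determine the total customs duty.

Line 1 (4332.73.87, Tyray, 500 kg, $93,635.00):
Base rate for 4332.73.87 is 34%.
4332.73.87 has an FTA preferential rate, but origin Tyray is not Faresta; base rate stands.
Duty = $93,635.00 × 34% = $31,835.90.
Line 2 (1620.56.46, Bralland, 317 kg, $20,341.89):
Base rate for 1620.56.46 is 15% + $3.39/kg.
1620.56.46 has an FTA preferential rate, but origin Bralland is not Faresta; base rate stands.
Additional duty on 1620.56.46 from Bralland: +10.7%. Applied ad valorem rate: 15% + 10.7% = 25.7%.
Duty = $20,341.89 × 25.7% + 317 × $3.39 = $6,302.50.
Line 3 (8755.74.49, Faresta, 2,388 liters, $133,799.64):
Base rate for 8755.74.49 is 6.5% + $0.92/liter.
Origin Faresta qualifies under the Galara–Faresta agreement and 8755.74.49 is covered: preferential rate Free applies instead.
Duty = $133,799.64 × 0% = $0.00.
Total = $31,835.90 + $6,302.50 + $0.00 = $38,138.40.

$38,138.40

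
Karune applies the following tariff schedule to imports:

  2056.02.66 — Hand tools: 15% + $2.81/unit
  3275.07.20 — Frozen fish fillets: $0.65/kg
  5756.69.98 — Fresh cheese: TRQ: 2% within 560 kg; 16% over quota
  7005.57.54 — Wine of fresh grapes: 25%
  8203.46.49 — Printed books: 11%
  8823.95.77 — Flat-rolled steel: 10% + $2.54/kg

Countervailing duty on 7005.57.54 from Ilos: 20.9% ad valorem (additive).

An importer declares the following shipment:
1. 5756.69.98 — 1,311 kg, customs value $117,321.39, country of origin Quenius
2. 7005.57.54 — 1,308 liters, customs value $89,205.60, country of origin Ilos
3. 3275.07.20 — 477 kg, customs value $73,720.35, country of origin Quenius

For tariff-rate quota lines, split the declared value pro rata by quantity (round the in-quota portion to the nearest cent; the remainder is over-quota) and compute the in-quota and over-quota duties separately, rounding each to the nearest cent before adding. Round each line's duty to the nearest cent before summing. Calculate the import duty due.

Line 1 (5756.69.98, Quenius, 1,311 kg, $117,321.39):
Code 5756.69.98 is under a tariff-rate quota (threshold 560 kg). In-quota: 560 kg at 2%; over-quota: 751 kg at 16%.
Pro-rata value split: in-quota = $117,321.39 × 560/1,311 = $50,114.40; over-quota = $117,321.39 − $50,114.40 = $67,206.99.
In-quota duty = $50,114.40 × 2% = $1,002.29. Over-quota duty = $67,206.99 × 16% = $10,753.12.
Line duty = $1,002.29 + $10,753.12 = $11,755.41.
Line 2 (7005.57.54, Ilos, 1,308 liters, $89,205.60):
Base rate for 7005.57.54 is 25%.
Additional duty on 7005.57.54 from Ilos: +20.9%. Applied ad valorem rate: 25% + 20.9% = 45.9%.
Duty = $89,205.60 × 45.9% = $40,945.37.
Line 3 (3275.07.20, Quenius, 477 kg, $73,720.35):
Base rate for 3275.07.20 is $0.65/kg.
Duty = 477 × $0.65 = $310.05.
Total = $11,755.41 + $40,945.37 + $310.05 = $53,010.83.

$53,010.83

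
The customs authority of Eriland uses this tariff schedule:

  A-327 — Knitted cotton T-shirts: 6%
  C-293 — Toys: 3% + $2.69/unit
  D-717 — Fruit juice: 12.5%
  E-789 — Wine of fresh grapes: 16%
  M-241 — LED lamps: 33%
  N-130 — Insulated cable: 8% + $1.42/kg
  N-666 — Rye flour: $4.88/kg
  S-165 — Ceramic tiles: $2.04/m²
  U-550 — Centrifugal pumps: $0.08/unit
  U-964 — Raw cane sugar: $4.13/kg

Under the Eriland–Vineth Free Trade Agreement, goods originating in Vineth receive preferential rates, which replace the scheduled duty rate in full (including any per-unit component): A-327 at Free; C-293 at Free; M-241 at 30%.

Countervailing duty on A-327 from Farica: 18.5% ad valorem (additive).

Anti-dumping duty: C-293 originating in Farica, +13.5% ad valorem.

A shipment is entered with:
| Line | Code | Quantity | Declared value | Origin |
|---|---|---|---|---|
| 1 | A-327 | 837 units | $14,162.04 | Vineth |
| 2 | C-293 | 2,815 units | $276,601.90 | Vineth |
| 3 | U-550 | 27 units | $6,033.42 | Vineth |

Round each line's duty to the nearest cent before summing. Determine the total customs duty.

$2.16

Line 1 (A-327, Vineth, 837 units, $14,162.04):
Base rate for A-327 is 6%.
Origin Vineth qualifies under the Eriland–Vineth agreement and A-327 is covered: preferential rate Free applies instead.
The additional-duty order on A-327 targets Farica, not Vineth; it does not apply.
Duty = $14,162.04 × 0% = $0.00.
Line 2 (C-293, Vineth, 2,815 units, $276,601.90):
Base rate for C-293 is 3% + $2.69/unit.
Origin Vineth qualifies under the Eriland–Vineth agreement and C-293 is covered: preferential rate Free applies instead.
The additional-duty order on C-293 targets Farica, not Vineth; it does not apply.
Duty = $276,601.90 × 0% = $0.00.
Line 3 (U-550, Vineth, 27 units, $6,033.42):
Base rate for U-550 is $0.08/unit.
Origin Vineth is the FTA partner but U-550 is not on the preference list; base rate stands.
Duty = 27 × $0.08 = $2.16.
Total = $0.00 + $0.00 + $2.16 = $2.16.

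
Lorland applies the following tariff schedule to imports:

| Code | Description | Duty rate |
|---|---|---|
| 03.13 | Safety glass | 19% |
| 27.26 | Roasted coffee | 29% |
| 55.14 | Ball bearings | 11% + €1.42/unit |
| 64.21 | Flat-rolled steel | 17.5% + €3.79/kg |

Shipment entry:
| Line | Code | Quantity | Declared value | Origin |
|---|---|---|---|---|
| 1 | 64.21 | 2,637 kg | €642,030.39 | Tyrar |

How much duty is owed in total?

Line 1 (64.21, Tyrar, 2,637 kg, €642,030.39):
Base rate for 64.21 is 17.5% + €3.79/kg.
Duty = €642,030.39 × 17.5% + 2,637 × €3.79 = €122,349.55.

€122,349.55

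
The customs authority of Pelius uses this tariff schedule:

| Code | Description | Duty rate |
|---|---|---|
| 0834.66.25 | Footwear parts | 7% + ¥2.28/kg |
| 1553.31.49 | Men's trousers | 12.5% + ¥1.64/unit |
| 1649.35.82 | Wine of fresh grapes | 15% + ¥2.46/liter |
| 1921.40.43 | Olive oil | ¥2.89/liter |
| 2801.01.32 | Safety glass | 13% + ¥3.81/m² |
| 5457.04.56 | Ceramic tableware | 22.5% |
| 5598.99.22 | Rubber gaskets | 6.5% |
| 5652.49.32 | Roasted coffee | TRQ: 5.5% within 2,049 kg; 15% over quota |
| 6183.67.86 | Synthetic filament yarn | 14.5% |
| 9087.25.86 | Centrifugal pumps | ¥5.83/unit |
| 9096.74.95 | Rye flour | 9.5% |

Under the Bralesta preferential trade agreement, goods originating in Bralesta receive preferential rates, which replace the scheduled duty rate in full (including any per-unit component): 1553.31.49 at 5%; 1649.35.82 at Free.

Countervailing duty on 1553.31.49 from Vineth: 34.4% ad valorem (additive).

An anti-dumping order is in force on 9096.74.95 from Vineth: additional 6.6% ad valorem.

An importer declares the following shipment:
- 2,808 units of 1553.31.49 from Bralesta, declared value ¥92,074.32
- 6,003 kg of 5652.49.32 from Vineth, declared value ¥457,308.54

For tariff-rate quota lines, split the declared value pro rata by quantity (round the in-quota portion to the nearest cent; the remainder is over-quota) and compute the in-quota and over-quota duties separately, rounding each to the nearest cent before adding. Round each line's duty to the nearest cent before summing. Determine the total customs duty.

Line 1 (1553.31.49, Bralesta, 2,808 units, ¥92,074.32):
Base rate for 1553.31.49 is 12.5% + ¥1.64/unit.
Origin Bralesta qualifies under the Pelius–Bralesta agreement and 1553.31.49 is covered: preferential rate 5% applies instead.
The additional-duty order on 1553.31.49 targets Vineth, not Bralesta; it does not apply.
Duty = ¥92,074.32 × 5% = ¥4,603.72.
Line 2 (5652.49.32, Vineth, 6,003 kg, ¥457,308.54):
Code 5652.49.32 is under a tariff-rate quota (threshold 2,049 kg). In-quota: 2,049 kg at 5.5%; over-quota: 3,954 kg at 15%.
Pro-rata value split: in-quota = ¥457,308.54 × 2,049/6,003 = ¥156,092.82; over-quota = ¥457,308.54 − ¥156,092.82 = ¥301,215.72.
In-quota duty = ¥156,092.82 × 5.5% = ¥8,585.11. Over-quota duty = ¥301,215.72 × 15% = ¥45,182.36.
Line duty = ¥8,585.11 + ¥45,182.36 = ¥53,767.47.
Total = ¥4,603.72 + ¥53,767.47 = ¥58,371.19.

¥58,371.19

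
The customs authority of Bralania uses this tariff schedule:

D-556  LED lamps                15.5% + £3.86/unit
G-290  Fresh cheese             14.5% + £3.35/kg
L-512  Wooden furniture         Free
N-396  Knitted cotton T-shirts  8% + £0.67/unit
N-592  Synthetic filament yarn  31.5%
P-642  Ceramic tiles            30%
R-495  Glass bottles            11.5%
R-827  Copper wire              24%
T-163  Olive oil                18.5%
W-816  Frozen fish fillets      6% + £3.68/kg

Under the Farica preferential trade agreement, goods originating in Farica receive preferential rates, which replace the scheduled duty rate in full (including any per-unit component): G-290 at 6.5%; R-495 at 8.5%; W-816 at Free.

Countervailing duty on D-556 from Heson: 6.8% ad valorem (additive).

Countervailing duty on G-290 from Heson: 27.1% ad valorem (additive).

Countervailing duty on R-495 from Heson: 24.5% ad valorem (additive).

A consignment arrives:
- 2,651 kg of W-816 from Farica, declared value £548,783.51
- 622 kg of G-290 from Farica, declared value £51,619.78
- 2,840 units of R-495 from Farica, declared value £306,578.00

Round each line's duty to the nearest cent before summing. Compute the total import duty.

Line 1 (W-816, Farica, 2,651 kg, £548,783.51):
Base rate for W-816 is 6% + £3.68/kg.
Origin Farica qualifies under the Bralania–Farica agreement and W-816 is covered: preferential rate Free applies instead.
Duty = £548,783.51 × 0% = £0.00.
Line 2 (G-290, Farica, 622 kg, £51,619.78):
Base rate for G-290 is 14.5% + £3.35/kg.
Origin Farica qualifies under the Bralania–Farica agreement and G-290 is covered: preferential rate 6.5% applies instead.
The additional-duty order on G-290 targets Heson, not Farica; it does not apply.
Duty = £51,619.78 × 6.5% = £3,355.29.
Line 3 (R-495, Farica, 2,840 units, £306,578.00):
Base rate for R-495 is 11.5%.
Origin Farica qualifies under the Bralania–Farica agreement and R-495 is covered: preferential rate 8.5% applies instead.
The additional-duty order on R-495 targets Heson, not Farica; it does not apply.
Duty = £306,578.00 × 8.5% = £26,059.13.
Total = £0.00 + £3,355.29 + £26,059.13 = £29,414.42.

£29,414.42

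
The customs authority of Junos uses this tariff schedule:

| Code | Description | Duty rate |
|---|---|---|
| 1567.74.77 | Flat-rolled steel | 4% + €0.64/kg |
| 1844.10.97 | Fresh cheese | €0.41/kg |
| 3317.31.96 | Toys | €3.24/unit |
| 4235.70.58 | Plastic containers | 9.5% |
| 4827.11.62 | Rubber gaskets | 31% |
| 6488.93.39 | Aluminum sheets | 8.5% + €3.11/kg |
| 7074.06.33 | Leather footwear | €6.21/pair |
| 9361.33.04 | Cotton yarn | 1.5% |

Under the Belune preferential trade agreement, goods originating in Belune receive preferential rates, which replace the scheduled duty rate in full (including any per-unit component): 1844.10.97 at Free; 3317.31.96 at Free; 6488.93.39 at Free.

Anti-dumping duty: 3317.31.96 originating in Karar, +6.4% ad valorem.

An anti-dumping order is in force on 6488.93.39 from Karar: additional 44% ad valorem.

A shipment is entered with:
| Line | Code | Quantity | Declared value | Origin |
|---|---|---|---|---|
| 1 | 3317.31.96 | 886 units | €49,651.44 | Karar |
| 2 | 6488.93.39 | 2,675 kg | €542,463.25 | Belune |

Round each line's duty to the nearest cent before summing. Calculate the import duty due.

Line 1 (3317.31.96, Karar, 886 units, €49,651.44):
Base rate for 3317.31.96 is €3.24/unit.
3317.31.96 has an FTA preferential rate, but origin Karar is not Belune; base rate stands.
Additional duty on 3317.31.96 from Karar: +6.4% ad valorem. Applied ad valorem rate = 6.4%.
Duty = €49,651.44 × 6.4% + 886 × €3.24 = €6,048.33.
Line 2 (6488.93.39, Belune, 2,675 kg, €542,463.25):
Base rate for 6488.93.39 is 8.5% + €3.11/kg.
Origin Belune qualifies under the Junos–Belune agreement and 6488.93.39 is covered: preferential rate Free applies instead.
The additional-duty order on 6488.93.39 targets Karar, not Belune; it does not apply.
Duty = €542,463.25 × 0% = €0.00.
Total = €6,048.33 + €0.00 = €6,048.33.

€6,048.33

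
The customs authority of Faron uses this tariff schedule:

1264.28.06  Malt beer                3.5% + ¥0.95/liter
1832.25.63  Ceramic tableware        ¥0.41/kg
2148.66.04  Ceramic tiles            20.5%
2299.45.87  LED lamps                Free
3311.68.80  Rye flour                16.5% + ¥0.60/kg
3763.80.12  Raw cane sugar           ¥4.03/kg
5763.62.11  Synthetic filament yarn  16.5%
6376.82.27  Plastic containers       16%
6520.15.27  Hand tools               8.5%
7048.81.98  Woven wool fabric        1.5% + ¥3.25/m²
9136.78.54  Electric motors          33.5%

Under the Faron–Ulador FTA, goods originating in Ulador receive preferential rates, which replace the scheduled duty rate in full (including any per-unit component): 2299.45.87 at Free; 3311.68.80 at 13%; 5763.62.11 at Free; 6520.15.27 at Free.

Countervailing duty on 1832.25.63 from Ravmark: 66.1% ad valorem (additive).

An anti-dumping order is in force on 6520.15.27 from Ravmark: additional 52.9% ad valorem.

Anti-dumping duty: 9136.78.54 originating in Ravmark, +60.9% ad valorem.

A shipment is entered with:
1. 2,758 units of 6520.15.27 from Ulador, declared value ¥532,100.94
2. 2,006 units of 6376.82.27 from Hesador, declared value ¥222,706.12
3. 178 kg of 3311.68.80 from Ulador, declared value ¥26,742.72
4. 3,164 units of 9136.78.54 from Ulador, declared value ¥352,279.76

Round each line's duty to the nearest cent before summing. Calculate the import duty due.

Line 1 (6520.15.27, Ulador, 2,758 units, ¥532,100.94):
Base rate for 6520.15.27 is 8.5%.
Origin Ulador qualifies under the Faron–Ulador agreement and 6520.15.27 is covered: preferential rate Free applies instead.
The additional-duty order on 6520.15.27 targets Ravmark, not Ulador; it does not apply.
Duty = ¥532,100.94 × 0% = ¥0.00.
Line 2 (6376.82.27, Hesador, 2,006 units, ¥222,706.12):
Base rate for 6376.82.27 is 16%.
Duty = ¥222,706.12 × 16% = ¥35,632.98.
Line 3 (3311.68.80, Ulador, 178 kg, ¥26,742.72):
Base rate for 3311.68.80 is 16.5% + ¥0.60/kg.
Origin Ulador qualifies under the Faron–Ulador agreement and 3311.68.80 is covered: preferential rate 13% applies instead.
Duty = ¥26,742.72 × 13% = ¥3,476.55.
Line 4 (9136.78.54, Ulador, 3,164 units, ¥352,279.76):
Base rate for 9136.78.54 is 33.5%.
Origin Ulador is the FTA partner but 9136.78.54 is not on the preference list; base rate stands.
The additional-duty order on 9136.78.54 targets Ravmark, not Ulador; it does not apply.
Duty = ¥352,279.76 × 33.5% = ¥118,013.72.
Total = ¥0.00 + ¥35,632.98 + ¥3,476.55 + ¥118,013.72 = ¥157,123.25.

¥157,123.25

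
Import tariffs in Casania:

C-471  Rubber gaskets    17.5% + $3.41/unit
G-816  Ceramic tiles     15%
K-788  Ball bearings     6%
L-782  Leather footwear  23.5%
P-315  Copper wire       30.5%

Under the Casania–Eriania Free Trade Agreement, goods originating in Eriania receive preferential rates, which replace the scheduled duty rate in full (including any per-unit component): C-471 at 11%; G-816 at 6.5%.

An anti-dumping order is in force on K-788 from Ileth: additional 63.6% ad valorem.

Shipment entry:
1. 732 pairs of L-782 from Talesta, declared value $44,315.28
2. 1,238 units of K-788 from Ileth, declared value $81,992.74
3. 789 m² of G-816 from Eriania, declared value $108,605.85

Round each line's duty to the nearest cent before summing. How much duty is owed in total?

Line 1 (L-782, Talesta, 732 pairs, $44,315.28):
Base rate for L-782 is 23.5%.
Duty = $44,315.28 × 23.5% = $10,414.09.
Line 2 (K-788, Ileth, 1,238 units, $81,992.74):
Base rate for K-788 is 6%.
Additional duty on K-788 from Ileth: +63.6%. Applied ad valorem rate: 6% + 63.6% = 69.6%.
Duty = $81,992.74 × 69.6% = $57,066.95.
Line 3 (G-816, Eriania, 789 m², $108,605.85):
Base rate for G-816 is 15%.
Origin Eriania qualifies under the Casania–Eriania agreement and G-816 is covered: preferential rate 6.5% applies instead.
Duty = $108,605.85 × 6.5% = $7,059.38.
Total = $10,414.09 + $57,066.95 + $7,059.38 = $74,540.42.

$74,540.42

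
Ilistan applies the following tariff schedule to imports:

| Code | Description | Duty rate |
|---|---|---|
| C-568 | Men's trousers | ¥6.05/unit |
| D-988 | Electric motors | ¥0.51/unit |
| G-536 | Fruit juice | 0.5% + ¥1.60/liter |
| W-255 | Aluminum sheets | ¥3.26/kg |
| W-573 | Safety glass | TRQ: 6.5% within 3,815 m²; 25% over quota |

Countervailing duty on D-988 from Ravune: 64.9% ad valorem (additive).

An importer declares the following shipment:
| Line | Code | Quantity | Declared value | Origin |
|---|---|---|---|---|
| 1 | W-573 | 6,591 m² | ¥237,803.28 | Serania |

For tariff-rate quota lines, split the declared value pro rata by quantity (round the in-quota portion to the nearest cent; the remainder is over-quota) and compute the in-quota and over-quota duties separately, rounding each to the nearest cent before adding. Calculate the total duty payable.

¥33,986.46

Line 1 (W-573, Serania, 6,591 m², ¥237,803.28):
Code W-573 is under a tariff-rate quota (threshold 3,815 m²). In-quota: 3,815 m² at 6.5%; over-quota: 2,776 m² at 25%.
Pro-rata value split: in-quota = ¥237,803.28 × 3,815/6,591 = ¥137,645.20; over-quota = ¥237,803.28 − ¥137,645.20 = ¥100,158.08.
In-quota duty = ¥137,645.20 × 6.5% = ¥8,946.94. Over-quota duty = ¥100,158.08 × 25% = ¥25,039.52.
Line duty = ¥8,946.94 + ¥25,039.52 = ¥33,986.46.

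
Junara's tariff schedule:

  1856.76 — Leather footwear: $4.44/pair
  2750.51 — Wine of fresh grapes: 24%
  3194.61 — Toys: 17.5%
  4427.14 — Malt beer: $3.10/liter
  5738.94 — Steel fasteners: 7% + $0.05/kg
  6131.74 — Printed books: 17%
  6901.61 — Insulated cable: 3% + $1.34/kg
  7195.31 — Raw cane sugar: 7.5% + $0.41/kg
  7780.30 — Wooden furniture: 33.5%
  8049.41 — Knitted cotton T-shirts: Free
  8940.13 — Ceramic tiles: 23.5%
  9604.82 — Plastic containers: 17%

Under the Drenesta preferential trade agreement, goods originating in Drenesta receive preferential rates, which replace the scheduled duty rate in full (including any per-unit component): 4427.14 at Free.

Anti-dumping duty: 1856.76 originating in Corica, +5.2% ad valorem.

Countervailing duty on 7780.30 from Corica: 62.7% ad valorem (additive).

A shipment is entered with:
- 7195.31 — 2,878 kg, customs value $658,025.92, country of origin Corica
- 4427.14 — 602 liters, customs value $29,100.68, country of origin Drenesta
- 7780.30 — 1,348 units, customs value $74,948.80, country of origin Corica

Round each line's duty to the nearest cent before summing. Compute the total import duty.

Line 1 (7195.31, Corica, 2,878 kg, $658,025.92):
Base rate for 7195.31 is 7.5% + $0.41/kg.
Duty = $658,025.92 × 7.5% + 2,878 × $0.41 = $50,531.92.
Line 2 (4427.14, Drenesta, 602 liters, $29,100.68):
Base rate for 4427.14 is $3.10/liter.
Origin Drenesta qualifies under the Junara–Drenesta agreement and 4427.14 is covered: preferential rate Free applies instead.
Duty = $29,100.68 × 0% = $0.00.
Line 3 (7780.30, Corica, 1,348 units, $74,948.80):
Base rate for 7780.30 is 33.5%.
Additional duty on 7780.30 from Corica: +62.7%. Applied ad valorem rate: 33.5% + 62.7% = 96.2%.
Duty = $74,948.80 × 96.2% = $72,100.75.
Total = $50,531.92 + $0.00 + $72,100.75 = $122,632.67.

$122,632.67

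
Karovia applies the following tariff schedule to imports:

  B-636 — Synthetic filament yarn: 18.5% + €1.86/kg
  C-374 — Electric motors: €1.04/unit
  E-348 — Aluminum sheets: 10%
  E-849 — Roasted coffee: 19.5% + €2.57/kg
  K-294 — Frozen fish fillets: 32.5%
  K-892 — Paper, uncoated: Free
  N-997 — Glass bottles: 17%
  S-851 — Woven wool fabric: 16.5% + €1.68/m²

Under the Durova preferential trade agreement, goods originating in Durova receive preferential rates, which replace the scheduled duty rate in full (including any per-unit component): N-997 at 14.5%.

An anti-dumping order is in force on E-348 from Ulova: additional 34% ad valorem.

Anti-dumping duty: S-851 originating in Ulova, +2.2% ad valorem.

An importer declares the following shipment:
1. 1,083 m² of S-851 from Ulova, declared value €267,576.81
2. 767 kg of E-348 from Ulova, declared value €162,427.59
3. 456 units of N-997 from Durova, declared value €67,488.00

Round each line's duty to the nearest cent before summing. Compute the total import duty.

€133,110.20

Line 1 (S-851, Ulova, 1,083 m², €267,576.81):
Base rate for S-851 is 16.5% + €1.68/m².
Additional duty on S-851 from Ulova: +2.2%. Applied ad valorem rate: 16.5% + 2.2% = 18.7%.
Duty = €267,576.81 × 18.7% + 1,083 × €1.68 = €51,856.30.
Line 2 (E-348, Ulova, 767 kg, €162,427.59):
Base rate for E-348 is 10%.
Additional duty on E-348 from Ulova: +34%. Applied ad valorem rate: 10% + 34% = 44%.
Duty = €162,427.59 × 44% = €71,468.14.
Line 3 (N-997, Durova, 456 units, €67,488.00):
Base rate for N-997 is 17%.
Origin Durova qualifies under the Karovia–Durova agreement and N-997 is covered: preferential rate 14.5% applies instead.
Duty = €67,488.00 × 14.5% = €9,785.76.
Total = €51,856.30 + €71,468.14 + €9,785.76 = €133,110.20.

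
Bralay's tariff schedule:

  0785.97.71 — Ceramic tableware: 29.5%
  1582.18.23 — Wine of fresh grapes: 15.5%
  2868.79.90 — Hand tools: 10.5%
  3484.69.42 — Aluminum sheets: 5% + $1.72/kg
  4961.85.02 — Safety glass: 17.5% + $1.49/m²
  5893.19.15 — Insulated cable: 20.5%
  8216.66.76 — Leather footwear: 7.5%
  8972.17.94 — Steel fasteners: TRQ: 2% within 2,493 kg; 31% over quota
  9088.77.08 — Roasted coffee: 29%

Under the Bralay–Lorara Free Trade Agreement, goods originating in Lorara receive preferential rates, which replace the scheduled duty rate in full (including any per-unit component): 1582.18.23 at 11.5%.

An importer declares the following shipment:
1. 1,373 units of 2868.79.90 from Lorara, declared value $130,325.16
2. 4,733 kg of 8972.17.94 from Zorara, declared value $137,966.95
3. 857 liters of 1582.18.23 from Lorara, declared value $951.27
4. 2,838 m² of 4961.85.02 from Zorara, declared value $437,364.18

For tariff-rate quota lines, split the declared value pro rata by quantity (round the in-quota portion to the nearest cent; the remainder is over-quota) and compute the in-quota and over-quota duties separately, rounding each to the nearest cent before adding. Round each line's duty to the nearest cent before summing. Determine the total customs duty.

Line 1 (2868.79.90, Lorara, 1,373 units, $130,325.16):
Base rate for 2868.79.90 is 10.5%.
Origin Lorara is the FTA partner but 2868.79.90 is not on the preference list; base rate stands.
Duty = $130,325.16 × 10.5% = $13,684.14.
Line 2 (8972.17.94, Zorara, 4,733 kg, $137,966.95):
Code 8972.17.94 is under a tariff-rate quota (threshold 2,493 kg). In-quota: 2,493 kg at 2%; over-quota: 2,240 kg at 31%.
Pro-rata value split: in-quota = $137,966.95 × 2,493/4,733 = $72,670.95; over-quota = $137,966.95 − $72,670.95 = $65,296.00.
In-quota duty = $72,670.95 × 2% = $1,453.42. Over-quota duty = $65,296.00 × 31% = $20,241.76.
Line duty = $1,453.42 + $20,241.76 = $21,695.18.
Line 3 (1582.18.23, Lorara, 857 liters, $951.27):
Base rate for 1582.18.23 is 15.5%.
Origin Lorara qualifies under the Bralay–Lorara agreement and 1582.18.23 is covered: preferential rate 11.5% applies instead.
Duty = $951.27 × 11.5% = $109.40.
Line 4 (4961.85.02, Zorara, 2,838 m², $437,364.18):
Base rate for 4961.85.02 is 17.5% + $1.49/m².
Duty = $437,364.18 × 17.5% + 2,838 × $1.49 = $80,767.35.
Total = $13,684.14 + $21,695.18 + $109.40 + $80,767.35 = $116,256.07.

$116,256.07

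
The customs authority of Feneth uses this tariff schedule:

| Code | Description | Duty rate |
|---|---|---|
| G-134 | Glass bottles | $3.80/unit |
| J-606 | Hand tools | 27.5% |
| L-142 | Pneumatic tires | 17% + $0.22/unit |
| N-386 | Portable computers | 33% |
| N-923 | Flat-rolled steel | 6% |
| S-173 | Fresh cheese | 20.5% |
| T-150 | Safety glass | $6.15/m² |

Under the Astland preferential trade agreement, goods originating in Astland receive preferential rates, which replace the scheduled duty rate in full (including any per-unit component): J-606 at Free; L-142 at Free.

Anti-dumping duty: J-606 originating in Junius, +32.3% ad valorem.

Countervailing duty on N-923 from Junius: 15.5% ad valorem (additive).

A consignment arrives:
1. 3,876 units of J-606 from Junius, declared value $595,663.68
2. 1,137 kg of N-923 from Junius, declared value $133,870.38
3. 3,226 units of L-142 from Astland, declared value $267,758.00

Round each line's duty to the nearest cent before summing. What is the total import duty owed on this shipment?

$384,989.01

Line 1 (J-606, Junius, 3,876 units, $595,663.68):
Base rate for J-606 is 27.5%.
J-606 has an FTA preferential rate, but origin Junius is not Astland; base rate stands.
Additional duty on J-606 from Junius: +32.3%. Applied ad valorem rate: 27.5% + 32.3% = 59.8%.
Duty = $595,663.68 × 59.8% = $356,206.88.
Line 2 (N-923, Junius, 1,137 kg, $133,870.38):
Base rate for N-923 is 6%.
Additional duty on N-923 from Junius: +15.5%. Applied ad valorem rate: 6% + 15.5% = 21.5%.
Duty = $133,870.38 × 21.5% = $28,782.13.
Line 3 (L-142, Astland, 3,226 units, $267,758.00):
Base rate for L-142 is 17% + $0.22/unit.
Origin Astland qualifies under the Feneth–Astland agreement and L-142 is covered: preferential rate Free applies instead.
Duty = $267,758.00 × 0% = $0.00.
Total = $356,206.88 + $28,782.13 + $0.00 = $384,989.01.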